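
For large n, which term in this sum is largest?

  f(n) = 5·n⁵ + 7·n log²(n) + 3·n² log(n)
5·n⁵

Looking at each term:
  - 5·n⁵ is O(n⁵)
  - 7·n log²(n) is O(n log² n)
  - 3·n² log(n) is O(n² log n)

The term 5·n⁵ (O(n⁵)) grows fastest and dominates all others.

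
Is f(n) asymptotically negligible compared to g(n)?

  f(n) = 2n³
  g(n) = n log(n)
False

f(n) = 2n³ is O(n³), and g(n) = n log(n) is O(n log n).
Since O(n³) grows faster than or equal to O(n log n), f(n) = o(g(n)) is false.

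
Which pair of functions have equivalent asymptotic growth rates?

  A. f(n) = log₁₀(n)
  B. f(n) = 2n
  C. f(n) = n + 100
B and C

Examining each function:
  A. log₁₀(n) is O(log n)
  B. 2n is O(n)
  C. n + 100 is O(n)

Functions B and C both have the same complexity class.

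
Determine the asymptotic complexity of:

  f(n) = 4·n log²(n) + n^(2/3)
O(n log² n)

The dominant term in 4·n log²(n) + n^(2/3) is 4·n log²(n), which is Θ(n log² n).
Lower-order terms (n^(2/3)) are asymptotically negligible.
Constants are absorbed, so the tightest bound is O(n log² n).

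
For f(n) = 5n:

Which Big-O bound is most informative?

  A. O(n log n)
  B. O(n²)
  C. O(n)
C

f(n) = 5n is O(n).
All listed options are valid Big-O bounds (upper bounds),
but O(n) is the tightest (smallest valid bound).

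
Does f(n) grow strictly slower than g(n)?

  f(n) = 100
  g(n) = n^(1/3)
True

f(n) = 100 is O(1), and g(n) = n^(1/3) is O(n^(1/3)).
Since O(1) grows strictly slower than O(n^(1/3)), f(n) = o(g(n)) is true.
This means lim(n→∞) f(n)/g(n) = 0.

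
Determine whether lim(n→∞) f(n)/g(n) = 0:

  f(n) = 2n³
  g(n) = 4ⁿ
True

f(n) = 2n³ is O(n³), and g(n) = 4ⁿ is O(4ⁿ).
Since O(n³) grows strictly slower than O(4ⁿ), f(n) = o(g(n)) is true.
This means lim(n→∞) f(n)/g(n) = 0.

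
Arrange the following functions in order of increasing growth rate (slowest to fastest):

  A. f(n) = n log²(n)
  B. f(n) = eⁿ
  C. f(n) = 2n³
A < C < B

Comparing growth rates:
A = n log²(n) is O(n log² n)
C = 2n³ is O(n³)
B = eⁿ is O(eⁿ)

Therefore, the order from slowest to fastest is: A < C < B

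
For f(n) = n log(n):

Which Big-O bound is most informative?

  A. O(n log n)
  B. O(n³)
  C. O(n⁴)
A

f(n) = n log(n) is O(n log n).
All listed options are valid Big-O bounds (upper bounds),
but O(n log n) is the tightest (smallest valid bound).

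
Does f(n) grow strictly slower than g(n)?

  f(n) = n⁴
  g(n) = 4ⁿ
True

f(n) = n⁴ is O(n⁴), and g(n) = 4ⁿ is O(4ⁿ).
Since O(n⁴) grows strictly slower than O(4ⁿ), f(n) = o(g(n)) is true.
This means lim(n→∞) f(n)/g(n) = 0.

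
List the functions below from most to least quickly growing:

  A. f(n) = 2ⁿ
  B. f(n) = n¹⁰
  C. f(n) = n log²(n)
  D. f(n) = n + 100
A > B > C > D

Comparing growth rates:
A = 2ⁿ is O(2ⁿ)
B = n¹⁰ is O(n¹⁰)
C = n log²(n) is O(n log² n)
D = n + 100 is O(n)

Therefore, the order from fastest to slowest is: A > B > C > D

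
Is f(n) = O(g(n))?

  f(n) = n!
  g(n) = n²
False

f(n) = n! is O(n!), and g(n) = n² is O(n²).
Since O(n!) grows faster than O(n²), f(n) = O(g(n)) is false.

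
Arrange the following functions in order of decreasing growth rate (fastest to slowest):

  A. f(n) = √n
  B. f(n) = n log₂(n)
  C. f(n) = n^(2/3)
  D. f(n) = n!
D > B > C > A

Comparing growth rates:
D = n! is O(n!)
B = n log₂(n) is O(n log n)
C = n^(2/3) is O(n^(2/3))
A = √n is O(√n)

Therefore, the order from fastest to slowest is: D > B > C > A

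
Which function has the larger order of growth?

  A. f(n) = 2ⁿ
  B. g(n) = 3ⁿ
B

f(n) = 2ⁿ is O(2ⁿ), while g(n) = 3ⁿ is O(3ⁿ).
Since O(3ⁿ) grows faster than O(2ⁿ), g(n) dominates.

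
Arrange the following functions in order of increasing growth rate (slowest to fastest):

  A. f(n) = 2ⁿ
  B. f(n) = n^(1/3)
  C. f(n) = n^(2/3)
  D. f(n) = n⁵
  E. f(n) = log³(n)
E < B < C < D < A

Comparing growth rates:
E = log³(n) is O(log³ n)
B = n^(1/3) is O(n^(1/3))
C = n^(2/3) is O(n^(2/3))
D = n⁵ is O(n⁵)
A = 2ⁿ is O(2ⁿ)

Therefore, the order from slowest to fastest is: E < B < C < D < A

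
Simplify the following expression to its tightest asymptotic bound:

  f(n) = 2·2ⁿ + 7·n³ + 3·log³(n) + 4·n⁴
Θ(2ⁿ)

Order the terms by growth rate: 3·log³(n) ≺ 7·n³ ≺ 4·n⁴ ≺ 2·2ⁿ.
The fastest-growing term 2·2ⁿ dominates as n → ∞; dropping its constant factor gives Θ(2ⁿ).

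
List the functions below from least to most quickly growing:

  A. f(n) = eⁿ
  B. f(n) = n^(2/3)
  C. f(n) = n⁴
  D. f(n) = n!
B < C < A < D

Comparing growth rates:
B = n^(2/3) is O(n^(2/3))
C = n⁴ is O(n⁴)
A = eⁿ is O(eⁿ)
D = n! is O(n!)

Therefore, the order from slowest to fastest is: B < C < A < D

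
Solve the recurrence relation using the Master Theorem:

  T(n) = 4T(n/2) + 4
Θ(n²)

Master Theorem: a = 4, b = 2, f(n) = 4.
Compute the critical exponent d = log₂(4) = 2.
Compare f(n) = Θ(1) against n^d:
  k = 0 < d = 2, so f(n) = O(n^(d-ε)) — Case 1.
  The recursion cost dominates: T(n) = Θ(n^d) = Θ(n²).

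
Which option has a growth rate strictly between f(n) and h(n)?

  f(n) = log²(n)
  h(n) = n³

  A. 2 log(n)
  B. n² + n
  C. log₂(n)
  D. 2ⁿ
B

We need g(n) with log²(n) = o(g(n)) and g(n) = o(n³), i.e. O(log² n) ≺ g ≺ O(n³).
Check each option:
  A. 2 log(n) — O(log n) does not grow strictly faster than f(n)
  B. n² + n — O(n²) is strictly between O(log² n) and O(n³) ✓
  C. log₂(n) — O(log n) does not grow strictly faster than f(n)
  D. 2ⁿ — O(2ⁿ) does not grow strictly slower than h(n)

Only option B (n² + n) lies strictly between.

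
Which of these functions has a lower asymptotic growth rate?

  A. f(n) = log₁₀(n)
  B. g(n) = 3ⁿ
A

f(n) = log₁₀(n) is O(log n), while g(n) = 3ⁿ is O(3ⁿ).
Since O(log n) grows slower than O(3ⁿ), f(n) is dominated.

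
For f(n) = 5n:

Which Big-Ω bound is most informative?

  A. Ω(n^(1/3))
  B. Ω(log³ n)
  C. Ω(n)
C

f(n) = 5n is Ω(n).
All listed options are valid Big-Ω bounds (lower bounds),
but Ω(n) is the tightest (largest valid bound).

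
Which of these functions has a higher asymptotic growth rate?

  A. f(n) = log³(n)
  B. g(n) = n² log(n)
B

f(n) = log³(n) is O(log³ n), while g(n) = n² log(n) is O(n² log n).
Since O(n² log n) grows faster than O(log³ n), g(n) dominates.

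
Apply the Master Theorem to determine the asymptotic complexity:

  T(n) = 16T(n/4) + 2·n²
Θ(n² log n)

Master Theorem: a = 16, b = 4, f(n) = 2·n².
Compute the critical exponent d = log₄(16) = 2.
Compare f(n) = Θ(n²) against n^d:
  k = 2 = d, so f(n) = Θ(n^d) — Case 2.
  Work is balanced across levels: T(n) = Θ(n^d log n) = Θ(n² log n).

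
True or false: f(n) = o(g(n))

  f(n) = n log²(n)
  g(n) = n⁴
True

f(n) = n log²(n) is O(n log² n), and g(n) = n⁴ is O(n⁴).
Since O(n log² n) grows strictly slower than O(n⁴), f(n) = o(g(n)) is true.
This means lim(n→∞) f(n)/g(n) = 0.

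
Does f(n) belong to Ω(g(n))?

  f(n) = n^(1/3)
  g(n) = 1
True

f(n) = n^(1/3) is O(n^(1/3)), and g(n) = 1 is O(1).
Since O(n^(1/3)) grows at least as fast as O(1), f(n) = Ω(g(n)) is true.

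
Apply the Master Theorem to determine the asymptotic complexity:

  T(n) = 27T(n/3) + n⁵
Θ(n⁵)

Master Theorem: a = 27, b = 3, f(n) = n⁵.
Compute the critical exponent d = log₃(27) = 3.
Compare f(n) = Θ(n⁵) against n^d:
  k = 5 > d = 3, so f(n) = Ω(n^(d+ε)) — Case 3.
  Regularity: a·(n/b)^5/n^5 = a/b^5 = 27/243 < 1 ✓.
  The top-level work dominates: T(n) = Θ(f(n)) = Θ(n⁵).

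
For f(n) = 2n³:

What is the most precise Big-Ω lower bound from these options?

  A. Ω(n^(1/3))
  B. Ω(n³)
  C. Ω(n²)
B

f(n) = 2n³ is Ω(n³).
All listed options are valid Big-Ω bounds (lower bounds),
but Ω(n³) is the tightest (largest valid bound).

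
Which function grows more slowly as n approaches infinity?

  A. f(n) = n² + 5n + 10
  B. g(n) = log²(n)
B

f(n) = n² + 5n + 10 is O(n²), while g(n) = log²(n) is O(log² n).
Since O(log² n) grows slower than O(n²), g(n) is dominated.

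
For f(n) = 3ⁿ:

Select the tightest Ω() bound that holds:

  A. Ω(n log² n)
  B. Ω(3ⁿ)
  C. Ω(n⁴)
B

f(n) = 3ⁿ is Ω(3ⁿ).
All listed options are valid Big-Ω bounds (lower bounds),
but Ω(3ⁿ) is the tightest (largest valid bound).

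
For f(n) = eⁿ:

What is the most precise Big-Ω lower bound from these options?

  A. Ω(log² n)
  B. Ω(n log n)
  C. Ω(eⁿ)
C

f(n) = eⁿ is Ω(eⁿ).
All listed options are valid Big-Ω bounds (lower bounds),
but Ω(eⁿ) is the tightest (largest valid bound).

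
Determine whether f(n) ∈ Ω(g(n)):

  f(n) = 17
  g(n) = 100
True

f(n) = 17 and g(n) = 100 are both O(1).
Big-Ω permits equal growth rates (f ≥ c·g for some c > 0), so f(n) = Ω(g(n)) is true.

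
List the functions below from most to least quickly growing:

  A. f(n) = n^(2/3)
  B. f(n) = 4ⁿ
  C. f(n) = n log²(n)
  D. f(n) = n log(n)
B > C > D > A

Comparing growth rates:
B = 4ⁿ is O(4ⁿ)
C = n log²(n) is O(n log² n)
D = n log(n) is O(n log n)
A = n^(2/3) is O(n^(2/3))

Therefore, the order from fastest to slowest is: B > C > D > A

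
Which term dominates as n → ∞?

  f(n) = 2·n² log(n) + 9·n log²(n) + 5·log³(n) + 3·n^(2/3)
2·n² log(n)

Looking at each term:
  - 2·n² log(n) is O(n² log n)
  - 9·n log²(n) is O(n log² n)
  - 5·log³(n) is O(log³ n)
  - 3·n^(2/3) is O(n^(2/3))

The term 2·n² log(n) (O(n² log n)) grows fastest and dominates all others.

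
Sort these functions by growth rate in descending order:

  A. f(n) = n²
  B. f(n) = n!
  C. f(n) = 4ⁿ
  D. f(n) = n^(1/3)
B > C > A > D

Comparing growth rates:
B = n! is O(n!)
C = 4ⁿ is O(4ⁿ)
A = n² is O(n²)
D = n^(1/3) is O(n^(1/3))

Therefore, the order from fastest to slowest is: B > C > A > D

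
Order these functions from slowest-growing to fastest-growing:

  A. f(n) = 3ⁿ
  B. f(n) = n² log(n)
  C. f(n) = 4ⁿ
B < A < C

Comparing growth rates:
B = n² log(n) is O(n² log n)
A = 3ⁿ is O(3ⁿ)
C = 4ⁿ is O(4ⁿ)

Therefore, the order from slowest to fastest is: B < A < C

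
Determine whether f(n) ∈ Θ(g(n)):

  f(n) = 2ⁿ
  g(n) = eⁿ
False

f(n) = 2ⁿ is O(2ⁿ), and g(n) = eⁿ is O(eⁿ).
Since they have different growth rates, f(n) = Θ(g(n)) is false.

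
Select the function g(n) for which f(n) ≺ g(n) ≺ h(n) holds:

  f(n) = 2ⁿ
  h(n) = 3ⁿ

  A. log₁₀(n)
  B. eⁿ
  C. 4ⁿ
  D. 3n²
B

We need g(n) with 2ⁿ = o(g(n)) and g(n) = o(3ⁿ), i.e. O(2ⁿ) ≺ g ≺ O(3ⁿ).
Check each option:
  A. log₁₀(n) — O(log n) does not grow strictly faster than f(n)
  B. eⁿ — O(eⁿ) is strictly between O(2ⁿ) and O(3ⁿ) ✓
  C. 4ⁿ — O(4ⁿ) does not grow strictly slower than h(n)
  D. 3n² — O(n²) does not grow strictly faster than f(n)

Only option B (eⁿ) lies strictly between.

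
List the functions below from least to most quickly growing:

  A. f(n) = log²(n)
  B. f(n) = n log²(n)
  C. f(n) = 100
C < A < B

Comparing growth rates:
C = 100 is O(1)
A = log²(n) is O(log² n)
B = n log²(n) is O(n log² n)

Therefore, the order from slowest to fastest is: C < A < B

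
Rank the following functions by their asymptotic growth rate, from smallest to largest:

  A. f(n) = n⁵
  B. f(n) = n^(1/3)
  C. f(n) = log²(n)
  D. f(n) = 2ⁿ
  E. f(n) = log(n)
E < C < B < A < D

Comparing growth rates:
E = log(n) is O(log n)
C = log²(n) is O(log² n)
B = n^(1/3) is O(n^(1/3))
A = n⁵ is O(n⁵)
D = 2ⁿ is O(2ⁿ)

Therefore, the order from slowest to fastest is: E < C < B < A < D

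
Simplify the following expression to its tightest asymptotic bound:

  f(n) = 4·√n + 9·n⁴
Θ(n⁴)

Order the terms by growth rate: 4·√n ≺ 9·n⁴.
The fastest-growing term 9·n⁴ dominates as n → ∞; dropping its constant factor gives Θ(n⁴).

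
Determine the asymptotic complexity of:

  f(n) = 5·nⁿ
O(nⁿ)

The dominant term in 5·nⁿ is 5·nⁿ, which is Θ(nⁿ).
Constants are absorbed, so the tightest bound is O(nⁿ).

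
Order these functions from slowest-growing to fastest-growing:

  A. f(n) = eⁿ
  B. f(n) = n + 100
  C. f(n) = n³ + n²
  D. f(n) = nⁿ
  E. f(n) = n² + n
B < E < C < A < D

Comparing growth rates:
B = n + 100 is O(n)
E = n² + n is O(n²)
C = n³ + n² is O(n³)
A = eⁿ is O(eⁿ)
D = nⁿ is O(nⁿ)

Therefore, the order from slowest to fastest is: B < E < C < A < D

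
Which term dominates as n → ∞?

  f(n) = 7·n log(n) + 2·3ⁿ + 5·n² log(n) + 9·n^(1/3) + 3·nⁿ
3·nⁿ

Looking at each term:
  - 7·n log(n) is O(n log n)
  - 2·3ⁿ is O(3ⁿ)
  - 5·n² log(n) is O(n² log n)
  - 9·n^(1/3) is O(n^(1/3))
  - 3·nⁿ is O(nⁿ)

The term 3·nⁿ (O(nⁿ)) grows fastest and dominates all others.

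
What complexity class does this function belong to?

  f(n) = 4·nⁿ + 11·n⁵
O(nⁿ)

The dominant term in 4·nⁿ + 11·n⁵ is 4·nⁿ, which is Θ(nⁿ).
Lower-order terms (11·n⁵) are asymptotically negligible.
Constants are absorbed, so the tightest bound is O(nⁿ).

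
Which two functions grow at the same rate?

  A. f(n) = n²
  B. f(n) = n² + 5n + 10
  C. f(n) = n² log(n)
A and B

Examining each function:
  A. n² is O(n²)
  B. n² + 5n + 10 is O(n²)
  C. n² log(n) is O(n² log n)

Functions A and B both have the same complexity class.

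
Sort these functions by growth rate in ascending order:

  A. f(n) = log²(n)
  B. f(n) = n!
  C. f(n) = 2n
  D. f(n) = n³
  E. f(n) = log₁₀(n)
E < A < C < D < B

Comparing growth rates:
E = log₁₀(n) is O(log n)
A = log²(n) is O(log² n)
C = 2n is O(n)
D = n³ is O(n³)
B = n! is O(n!)

Therefore, the order from slowest to fastest is: E < A < C < D < B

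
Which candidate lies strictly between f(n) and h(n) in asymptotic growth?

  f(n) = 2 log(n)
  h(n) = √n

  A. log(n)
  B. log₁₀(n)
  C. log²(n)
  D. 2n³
C

We need g(n) with 2 log(n) = o(g(n)) and g(n) = o(√n), i.e. O(log n) ≺ g ≺ O(√n).
Check each option:
  A. log(n) — O(log n) does not grow strictly faster than f(n)
  B. log₁₀(n) — O(log n) does not grow strictly faster than f(n)
  C. log²(n) — O(log² n) is strictly between O(log n) and O(√n) ✓
  D. 2n³ — O(n³) does not grow strictly slower than h(n)

Only option C (log²(n)) lies strictly between.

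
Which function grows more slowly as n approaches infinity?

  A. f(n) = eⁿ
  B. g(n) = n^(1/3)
B

f(n) = eⁿ is O(eⁿ), while g(n) = n^(1/3) is O(n^(1/3)).
Since O(n^(1/3)) grows slower than O(eⁿ), g(n) is dominated.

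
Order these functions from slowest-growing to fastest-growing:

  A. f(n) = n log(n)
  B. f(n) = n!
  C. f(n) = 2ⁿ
A < C < B

Comparing growth rates:
A = n log(n) is O(n log n)
C = 2ⁿ is O(2ⁿ)
B = n! is O(n!)

Therefore, the order from slowest to fastest is: A < C < B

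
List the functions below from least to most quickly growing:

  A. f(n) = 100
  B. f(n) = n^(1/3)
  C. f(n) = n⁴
A < B < C

Comparing growth rates:
A = 100 is O(1)
B = n^(1/3) is O(n^(1/3))
C = n⁴ is O(n⁴)

Therefore, the order from slowest to fastest is: A < B < C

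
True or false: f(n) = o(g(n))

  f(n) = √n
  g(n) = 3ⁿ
True

f(n) = √n is O(√n), and g(n) = 3ⁿ is O(3ⁿ).
Since O(√n) grows strictly slower than O(3ⁿ), f(n) = o(g(n)) is true.
This means lim(n→∞) f(n)/g(n) = 0.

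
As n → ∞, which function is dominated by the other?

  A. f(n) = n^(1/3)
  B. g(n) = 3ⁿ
A

f(n) = n^(1/3) is O(n^(1/3)), while g(n) = 3ⁿ is O(3ⁿ).
Since O(n^(1/3)) grows slower than O(3ⁿ), f(n) is dominated.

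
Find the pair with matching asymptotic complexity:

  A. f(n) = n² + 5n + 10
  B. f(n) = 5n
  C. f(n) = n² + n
A and C

Examining each function:
  A. n² + 5n + 10 is O(n²)
  B. 5n is O(n)
  C. n² + n is O(n²)

Functions A and C both have the same complexity class.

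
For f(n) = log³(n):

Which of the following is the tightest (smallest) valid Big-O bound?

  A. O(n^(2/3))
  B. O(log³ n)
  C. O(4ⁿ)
B

f(n) = log³(n) is O(log³ n).
All listed options are valid Big-O bounds (upper bounds),
but O(log³ n) is the tightest (smallest valid bound).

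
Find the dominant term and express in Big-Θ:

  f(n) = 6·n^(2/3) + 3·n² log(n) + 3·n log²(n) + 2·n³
Θ(n³)

Order the terms by growth rate: 6·n^(2/3) ≺ 3·n log²(n) ≺ 3·n² log(n) ≺ 2·n³.
The fastest-growing term 2·n³ dominates as n → ∞; dropping its constant factor gives Θ(n³).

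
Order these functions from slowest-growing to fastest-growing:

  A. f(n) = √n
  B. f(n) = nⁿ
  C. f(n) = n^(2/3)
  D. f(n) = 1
D < A < C < B

Comparing growth rates:
D = 1 is O(1)
A = √n is O(√n)
C = n^(2/3) is O(n^(2/3))
B = nⁿ is O(nⁿ)

Therefore, the order from slowest to fastest is: D < A < C < B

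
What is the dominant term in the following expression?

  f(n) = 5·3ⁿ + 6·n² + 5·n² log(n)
5·3ⁿ

Looking at each term:
  - 5·3ⁿ is O(3ⁿ)
  - 6·n² is O(n²)
  - 5·n² log(n) is O(n² log n)

The term 5·3ⁿ (O(3ⁿ)) grows fastest and dominates all others.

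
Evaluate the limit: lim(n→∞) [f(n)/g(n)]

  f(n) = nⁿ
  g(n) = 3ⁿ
∞

Since nⁿ (O(nⁿ)) grows faster than 3ⁿ (O(3ⁿ)),
the ratio f(n)/g(n) → ∞ as n → ∞.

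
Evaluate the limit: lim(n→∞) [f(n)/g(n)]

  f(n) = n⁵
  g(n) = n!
0

Since n⁵ (O(n⁵)) grows slower than n! (O(n!)),
the ratio f(n)/g(n) → 0 as n → ∞.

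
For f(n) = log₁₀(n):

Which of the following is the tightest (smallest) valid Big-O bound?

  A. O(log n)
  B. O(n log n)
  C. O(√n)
A

f(n) = log₁₀(n) is O(log n).
All listed options are valid Big-O bounds (upper bounds),
but O(log n) is the tightest (smallest valid bound).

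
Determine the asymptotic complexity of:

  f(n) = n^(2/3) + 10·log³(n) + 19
O(n^(2/3))

The dominant term in n^(2/3) + 10·log³(n) + 19 is n^(2/3), which is Θ(n^(2/3)).
Lower-order terms (10·log³(n), 19) are asymptotically negligible.
Constants are absorbed, so the tightest bound is O(n^(2/3)).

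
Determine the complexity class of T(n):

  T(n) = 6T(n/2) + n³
Θ(n³)

Master Theorem: a = 6, b = 2, f(n) = n³.
Compute the critical exponent d = log₂(6) = 2.585.
Compare f(n) = Θ(n³) against n^d:
  k = 3 > d = 2.585, so f(n) = Ω(n^(d+ε)) — Case 3.
  Regularity: a·(n/b)^3/n^3 = a/b^3 = 6/8 < 1 ✓.
  The top-level work dominates: T(n) = Θ(f(n)) = Θ(n³).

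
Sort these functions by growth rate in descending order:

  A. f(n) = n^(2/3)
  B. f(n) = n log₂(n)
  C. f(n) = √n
B > A > C

Comparing growth rates:
B = n log₂(n) is O(n log n)
A = n^(2/3) is O(n^(2/3))
C = √n is O(√n)

Therefore, the order from fastest to slowest is: B > A > C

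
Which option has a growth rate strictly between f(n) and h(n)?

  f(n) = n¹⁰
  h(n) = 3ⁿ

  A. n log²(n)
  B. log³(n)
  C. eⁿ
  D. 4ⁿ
C

We need g(n) with n¹⁰ = o(g(n)) and g(n) = o(3ⁿ), i.e. O(n¹⁰) ≺ g ≺ O(3ⁿ).
Check each option:
  A. n log²(n) — O(n log² n) does not grow strictly faster than f(n)
  B. log³(n) — O(log³ n) does not grow strictly faster than f(n)
  C. eⁿ — O(eⁿ) is strictly between O(n¹⁰) and O(3ⁿ) ✓
  D. 4ⁿ — O(4ⁿ) does not grow strictly slower than h(n)

Only option C (eⁿ) lies strictly between.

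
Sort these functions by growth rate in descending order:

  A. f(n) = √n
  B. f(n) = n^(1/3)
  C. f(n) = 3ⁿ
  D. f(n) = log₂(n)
C > A > B > D

Comparing growth rates:
C = 3ⁿ is O(3ⁿ)
A = √n is O(√n)
B = n^(1/3) is O(n^(1/3))
D = log₂(n) is O(log n)

Therefore, the order from fastest to slowest is: C > A > B > D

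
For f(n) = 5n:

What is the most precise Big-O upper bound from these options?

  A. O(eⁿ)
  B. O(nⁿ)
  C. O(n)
C

f(n) = 5n is O(n).
All listed options are valid Big-O bounds (upper bounds),
but O(n) is the tightest (smallest valid bound).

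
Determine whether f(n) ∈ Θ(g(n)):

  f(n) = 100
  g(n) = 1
True

f(n) = 100 and g(n) = 1 are both O(1).
Since they have the same asymptotic growth rate, f(n) = Θ(g(n)) is true.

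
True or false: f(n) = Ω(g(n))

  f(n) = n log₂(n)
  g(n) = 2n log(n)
True

f(n) = n log₂(n) and g(n) = 2n log(n) are both O(n log n).
Big-Ω permits equal growth rates (f ≥ c·g for some c > 0), so f(n) = Ω(g(n)) is true.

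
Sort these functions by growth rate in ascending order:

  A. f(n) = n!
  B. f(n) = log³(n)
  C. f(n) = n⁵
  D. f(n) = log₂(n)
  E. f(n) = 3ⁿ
D < B < C < E < A

Comparing growth rates:
D = log₂(n) is O(log n)
B = log³(n) is O(log³ n)
C = n⁵ is O(n⁵)
E = 3ⁿ is O(3ⁿ)
A = n! is O(n!)

Therefore, the order from slowest to fastest is: D < B < C < E < A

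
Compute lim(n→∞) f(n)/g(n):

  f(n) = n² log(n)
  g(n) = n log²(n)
∞

Since n² log(n) (O(n² log n)) grows faster than n log²(n) (O(n log² n)),
the ratio f(n)/g(n) → ∞ as n → ∞.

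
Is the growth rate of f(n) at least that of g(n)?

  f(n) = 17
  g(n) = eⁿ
False

f(n) = 17 is O(1), and g(n) = eⁿ is O(eⁿ).
Since O(1) grows slower than O(eⁿ), f(n) = Ω(g(n)) is false.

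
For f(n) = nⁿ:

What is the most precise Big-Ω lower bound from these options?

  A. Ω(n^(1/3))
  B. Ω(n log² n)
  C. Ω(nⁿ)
C

f(n) = nⁿ is Ω(nⁿ).
All listed options are valid Big-Ω bounds (lower bounds),
but Ω(nⁿ) is the tightest (largest valid bound).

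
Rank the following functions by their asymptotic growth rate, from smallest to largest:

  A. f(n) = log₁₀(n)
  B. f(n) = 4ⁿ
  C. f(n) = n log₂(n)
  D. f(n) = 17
D < A < C < B

Comparing growth rates:
D = 17 is O(1)
A = log₁₀(n) is O(log n)
C = n log₂(n) is O(n log n)
B = 4ⁿ is O(4ⁿ)

Therefore, the order from slowest to fastest is: D < A < C < B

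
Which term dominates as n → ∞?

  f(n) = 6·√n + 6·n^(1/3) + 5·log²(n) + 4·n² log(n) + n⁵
n⁵

Looking at each term:
  - 6·√n is O(√n)
  - 6·n^(1/3) is O(n^(1/3))
  - 5·log²(n) is O(log² n)
  - 4·n² log(n) is O(n² log n)
  - n⁵ is O(n⁵)

The term n⁵ (O(n⁵)) grows fastest and dominates all others.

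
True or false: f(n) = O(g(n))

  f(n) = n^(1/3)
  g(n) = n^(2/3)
True

f(n) = n^(1/3) is O(n^(1/3)), and g(n) = n^(2/3) is O(n^(2/3)).
Since O(n^(1/3)) ⊆ O(n^(2/3)) (f grows no faster than g), f(n) = O(g(n)) is true.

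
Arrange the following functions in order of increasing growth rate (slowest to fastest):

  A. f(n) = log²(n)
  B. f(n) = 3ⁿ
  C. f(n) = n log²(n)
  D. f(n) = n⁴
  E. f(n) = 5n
A < E < C < D < B

Comparing growth rates:
A = log²(n) is O(log² n)
E = 5n is O(n)
C = n log²(n) is O(n log² n)
D = n⁴ is O(n⁴)
B = 3ⁿ is O(3ⁿ)

Therefore, the order from slowest to fastest is: A < E < C < D < B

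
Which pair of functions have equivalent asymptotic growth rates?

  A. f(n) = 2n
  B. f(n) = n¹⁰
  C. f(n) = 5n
A and C

Examining each function:
  A. 2n is O(n)
  B. n¹⁰ is O(n¹⁰)
  C. 5n is O(n)

Functions A and C both have the same complexity class.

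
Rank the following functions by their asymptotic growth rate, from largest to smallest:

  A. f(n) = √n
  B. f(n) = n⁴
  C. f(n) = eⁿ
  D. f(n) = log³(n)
C > B > A > D

Comparing growth rates:
C = eⁿ is O(eⁿ)
B = n⁴ is O(n⁴)
A = √n is O(√n)
D = log³(n) is O(log³ n)

Therefore, the order from fastest to slowest is: C > B > A > D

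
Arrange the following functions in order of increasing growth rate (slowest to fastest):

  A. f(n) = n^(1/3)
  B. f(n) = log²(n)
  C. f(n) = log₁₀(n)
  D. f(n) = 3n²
C < B < A < D

Comparing growth rates:
C = log₁₀(n) is O(log n)
B = log²(n) is O(log² n)
A = n^(1/3) is O(n^(1/3))
D = 3n² is O(n²)

Therefore, the order from slowest to fastest is: C < B < A < D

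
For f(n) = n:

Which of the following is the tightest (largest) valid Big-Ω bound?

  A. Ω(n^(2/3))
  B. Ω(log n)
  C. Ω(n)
C

f(n) = n is Ω(n).
All listed options are valid Big-Ω bounds (lower bounds),
but Ω(n) is the tightest (largest valid bound).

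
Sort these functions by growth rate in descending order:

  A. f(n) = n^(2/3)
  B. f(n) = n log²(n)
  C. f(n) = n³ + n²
C > B > A

Comparing growth rates:
C = n³ + n² is O(n³)
B = n log²(n) is O(n log² n)
A = n^(2/3) is O(n^(2/3))

Therefore, the order from fastest to slowest is: C > B > A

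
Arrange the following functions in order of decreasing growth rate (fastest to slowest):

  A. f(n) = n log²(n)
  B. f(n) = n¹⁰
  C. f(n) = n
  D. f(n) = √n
B > A > C > D

Comparing growth rates:
B = n¹⁰ is O(n¹⁰)
A = n log²(n) is O(n log² n)
C = n is O(n)
D = √n is O(√n)

Therefore, the order from fastest to slowest is: B > A > C > D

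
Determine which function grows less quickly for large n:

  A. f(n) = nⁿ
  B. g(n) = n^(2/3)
B

f(n) = nⁿ is O(nⁿ), while g(n) = n^(2/3) is O(n^(2/3)).
Since O(n^(2/3)) grows slower than O(nⁿ), g(n) is dominated.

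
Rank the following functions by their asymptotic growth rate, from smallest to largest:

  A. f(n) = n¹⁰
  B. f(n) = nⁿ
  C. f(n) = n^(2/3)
C < A < B

Comparing growth rates:
C = n^(2/3) is O(n^(2/3))
A = n¹⁰ is O(n¹⁰)
B = nⁿ is O(nⁿ)

Therefore, the order from slowest to fastest is: C < A < B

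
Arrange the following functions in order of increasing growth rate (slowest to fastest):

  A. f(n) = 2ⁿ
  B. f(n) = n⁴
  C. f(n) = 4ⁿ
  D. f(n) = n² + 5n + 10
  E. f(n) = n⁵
D < B < E < A < C

Comparing growth rates:
D = n² + 5n + 10 is O(n²)
B = n⁴ is O(n⁴)
E = n⁵ is O(n⁵)
A = 2ⁿ is O(2ⁿ)
C = 4ⁿ is O(4ⁿ)

Therefore, the order from slowest to fastest is: D < B < E < A < C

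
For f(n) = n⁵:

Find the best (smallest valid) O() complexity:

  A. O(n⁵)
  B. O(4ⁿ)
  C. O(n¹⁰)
A

f(n) = n⁵ is O(n⁵).
All listed options are valid Big-O bounds (upper bounds),
but O(n⁵) is the tightest (smallest valid bound).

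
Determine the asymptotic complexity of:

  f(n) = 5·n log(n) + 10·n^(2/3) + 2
O(n log n)

The dominant term in 5·n log(n) + 10·n^(2/3) + 2 is 5·n log(n), which is Θ(n log n).
Lower-order terms (10·n^(2/3), 2) are asymptotically negligible.
Constants are absorbed, so the tightest bound is O(n log n).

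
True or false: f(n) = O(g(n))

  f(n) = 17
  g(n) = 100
True

f(n) = 17 and g(n) = 100 are both O(1).
Big-O permits equal growth rates (f ≤ c·g for some c), so f(n) = O(g(n)) is true.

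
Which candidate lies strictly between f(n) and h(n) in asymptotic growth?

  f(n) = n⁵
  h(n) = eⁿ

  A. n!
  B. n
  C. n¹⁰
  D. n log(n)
C

We need g(n) with n⁵ = o(g(n)) and g(n) = o(eⁿ), i.e. O(n⁵) ≺ g ≺ O(eⁿ).
Check each option:
  A. n! — O(n!) does not grow strictly slower than h(n)
  B. n — O(n) does not grow strictly faster than f(n)
  C. n¹⁰ — O(n¹⁰) is strictly between O(n⁵) and O(eⁿ) ✓
  D. n log(n) — O(n log n) does not grow strictly faster than f(n)

Only option C (n¹⁰) lies strictly between.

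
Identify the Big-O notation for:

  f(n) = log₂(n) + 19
O(log n)

The dominant term in log₂(n) + 19 is log₂(n), which is Θ(log n).
Lower-order terms (19) are asymptotically negligible.
Constants are absorbed, so the tightest bound is O(log n).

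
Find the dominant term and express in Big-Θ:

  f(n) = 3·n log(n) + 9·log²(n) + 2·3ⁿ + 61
Θ(3ⁿ)

Order the terms by growth rate: 61 ≺ 9·log²(n) ≺ 3·n log(n) ≺ 2·3ⁿ.
The fastest-growing term 2·3ⁿ dominates as n → ∞; dropping its constant factor gives Θ(3ⁿ).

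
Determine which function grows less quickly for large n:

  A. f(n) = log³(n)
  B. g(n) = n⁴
A

f(n) = log³(n) is O(log³ n), while g(n) = n⁴ is O(n⁴).
Since O(log³ n) grows slower than O(n⁴), f(n) is dominated.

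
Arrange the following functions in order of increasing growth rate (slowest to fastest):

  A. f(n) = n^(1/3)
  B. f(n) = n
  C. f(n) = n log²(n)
A < B < C

Comparing growth rates:
A = n^(1/3) is O(n^(1/3))
B = n is O(n)
C = n log²(n) is O(n log² n)

Therefore, the order from slowest to fastest is: A < B < C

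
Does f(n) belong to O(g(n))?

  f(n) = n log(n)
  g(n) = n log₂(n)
True

f(n) = n log(n) and g(n) = n log₂(n) are both O(n log n).
Big-O permits equal growth rates (f ≤ c·g for some c), so f(n) = O(g(n)) is true.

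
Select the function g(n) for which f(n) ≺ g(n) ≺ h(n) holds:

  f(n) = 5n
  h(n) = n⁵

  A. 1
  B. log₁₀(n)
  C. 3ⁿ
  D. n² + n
D

We need g(n) with 5n = o(g(n)) and g(n) = o(n⁵), i.e. O(n) ≺ g ≺ O(n⁵).
Check each option:
  A. 1 — O(1) does not grow strictly faster than f(n)
  B. log₁₀(n) — O(log n) does not grow strictly faster than f(n)
  C. 3ⁿ — O(3ⁿ) does not grow strictly slower than h(n)
  D. n² + n — O(n²) is strictly between O(n) and O(n⁵) ✓

Only option D (n² + n) lies strictly between.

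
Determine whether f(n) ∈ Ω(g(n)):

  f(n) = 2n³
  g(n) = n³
True

f(n) = 2n³ and g(n) = n³ are both O(n³).
Big-Ω permits equal growth rates (f ≥ c·g for some c > 0), so f(n) = Ω(g(n)) is true.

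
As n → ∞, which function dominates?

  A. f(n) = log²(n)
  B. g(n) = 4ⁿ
B

f(n) = log²(n) is O(log² n), while g(n) = 4ⁿ is O(4ⁿ).
Since O(4ⁿ) grows faster than O(log² n), g(n) dominates.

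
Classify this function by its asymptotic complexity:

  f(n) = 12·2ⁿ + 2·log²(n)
O(2ⁿ)

The dominant term in 12·2ⁿ + 2·log²(n) is 12·2ⁿ, which is Θ(2ⁿ).
Lower-order terms (2·log²(n)) are asymptotically negligible.
Constants are absorbed, so the tightest bound is O(2ⁿ).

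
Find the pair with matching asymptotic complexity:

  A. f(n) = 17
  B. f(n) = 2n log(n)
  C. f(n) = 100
A and C

Examining each function:
  A. 17 is O(1)
  B. 2n log(n) is O(n log n)
  C. 100 is O(1)

Functions A and C both have the same complexity class.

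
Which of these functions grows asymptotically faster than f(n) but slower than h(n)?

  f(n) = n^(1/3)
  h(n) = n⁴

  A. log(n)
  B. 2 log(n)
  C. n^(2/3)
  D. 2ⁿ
C

We need g(n) with n^(1/3) = o(g(n)) and g(n) = o(n⁴), i.e. O(n^(1/3)) ≺ g ≺ O(n⁴).
Check each option:
  A. log(n) — O(log n) does not grow strictly faster than f(n)
  B. 2 log(n) — O(log n) does not grow strictly faster than f(n)
  C. n^(2/3) — O(n^(2/3)) is strictly between O(n^(1/3)) and O(n⁴) ✓
  D. 2ⁿ — O(2ⁿ) does not grow strictly slower than h(n)

Only option C (n^(2/3)) lies strictly between.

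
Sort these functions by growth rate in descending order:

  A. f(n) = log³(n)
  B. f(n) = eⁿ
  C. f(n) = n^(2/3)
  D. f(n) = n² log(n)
B > D > C > A

Comparing growth rates:
B = eⁿ is O(eⁿ)
D = n² log(n) is O(n² log n)
C = n^(2/3) is O(n^(2/3))
A = log³(n) is O(log³ n)

Therefore, the order from fastest to slowest is: B > D > C > A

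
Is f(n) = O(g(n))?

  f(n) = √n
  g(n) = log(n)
False

f(n) = √n is O(√n), and g(n) = log(n) is O(log n).
Since O(√n) grows faster than O(log n), f(n) = O(g(n)) is false.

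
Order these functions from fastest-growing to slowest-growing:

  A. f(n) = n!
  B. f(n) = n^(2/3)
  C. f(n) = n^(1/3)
A > B > C

Comparing growth rates:
A = n! is O(n!)
B = n^(2/3) is O(n^(2/3))
C = n^(1/3) is O(n^(1/3))

Therefore, the order from fastest to slowest is: A > B > C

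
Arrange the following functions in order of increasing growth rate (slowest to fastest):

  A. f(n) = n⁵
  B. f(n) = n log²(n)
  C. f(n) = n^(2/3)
C < B < A

Comparing growth rates:
C = n^(2/3) is O(n^(2/3))
B = n log²(n) is O(n log² n)
A = n⁵ is O(n⁵)

Therefore, the order from slowest to fastest is: C < B < A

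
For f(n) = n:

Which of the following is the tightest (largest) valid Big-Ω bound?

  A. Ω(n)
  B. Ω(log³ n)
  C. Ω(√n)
A

f(n) = n is Ω(n).
All listed options are valid Big-Ω bounds (lower bounds),
but Ω(n) is the tightest (largest valid bound).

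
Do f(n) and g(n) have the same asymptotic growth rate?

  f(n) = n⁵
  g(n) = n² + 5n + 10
False

f(n) = n⁵ is O(n⁵), and g(n) = n² + 5n + 10 is O(n²).
Since they have different growth rates, f(n) = Θ(g(n)) is false.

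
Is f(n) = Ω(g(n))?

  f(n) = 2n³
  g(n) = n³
True

f(n) = 2n³ and g(n) = n³ are both O(n³).
Big-Ω permits equal growth rates (f ≥ c·g for some c > 0), so f(n) = Ω(g(n)) is true.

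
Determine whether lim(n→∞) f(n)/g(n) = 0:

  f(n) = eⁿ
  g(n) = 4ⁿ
True

f(n) = eⁿ is O(eⁿ), and g(n) = 4ⁿ is O(4ⁿ).
Since O(eⁿ) grows strictly slower than O(4ⁿ), f(n) = o(g(n)) is true.
This means lim(n→∞) f(n)/g(n) = 0.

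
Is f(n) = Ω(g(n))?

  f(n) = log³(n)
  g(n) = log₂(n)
True

f(n) = log³(n) is O(log³ n), and g(n) = log₂(n) is O(log n).
Since O(log³ n) grows at least as fast as O(log n), f(n) = Ω(g(n)) is true.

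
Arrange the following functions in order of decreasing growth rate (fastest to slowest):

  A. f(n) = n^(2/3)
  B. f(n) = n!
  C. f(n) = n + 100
B > C > A

Comparing growth rates:
B = n! is O(n!)
C = n + 100 is O(n)
A = n^(2/3) is O(n^(2/3))

Therefore, the order from fastest to slowest is: B > C > A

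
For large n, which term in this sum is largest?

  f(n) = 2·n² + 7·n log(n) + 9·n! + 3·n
9·n!

Looking at each term:
  - 2·n² is O(n²)
  - 7·n log(n) is O(n log n)
  - 9·n! is O(n!)
  - 3·n is O(n)

The term 9·n! (O(n!)) grows fastest and dominates all others.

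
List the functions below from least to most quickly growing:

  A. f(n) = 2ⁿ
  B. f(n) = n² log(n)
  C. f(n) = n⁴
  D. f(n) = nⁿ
B < C < A < D

Comparing growth rates:
B = n² log(n) is O(n² log n)
C = n⁴ is O(n⁴)
A = 2ⁿ is O(2ⁿ)
D = nⁿ is O(nⁿ)

Therefore, the order from slowest to fastest is: B < C < A < D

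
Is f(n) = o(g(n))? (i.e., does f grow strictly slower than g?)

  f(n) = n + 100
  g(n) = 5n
False

f(n) = n + 100 is O(n), and g(n) = 5n is O(n).
Since they have the same growth rate, f(n) = o(g(n)) is false.
(f = o(g) requires f to grow strictly slower, not equal.)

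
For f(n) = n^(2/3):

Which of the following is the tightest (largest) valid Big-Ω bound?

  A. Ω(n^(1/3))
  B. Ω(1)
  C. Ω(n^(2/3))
C

f(n) = n^(2/3) is Ω(n^(2/3)).
All listed options are valid Big-Ω bounds (lower bounds),
but Ω(n^(2/3)) is the tightest (largest valid bound).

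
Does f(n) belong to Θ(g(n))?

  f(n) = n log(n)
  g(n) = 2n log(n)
True

f(n) = n log(n) and g(n) = 2n log(n) are both O(n log n).
Since they have the same asymptotic growth rate, f(n) = Θ(g(n)) is true.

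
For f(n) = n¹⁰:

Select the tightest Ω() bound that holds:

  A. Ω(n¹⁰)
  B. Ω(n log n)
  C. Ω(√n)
A

f(n) = n¹⁰ is Ω(n¹⁰).
All listed options are valid Big-Ω bounds (lower bounds),
but Ω(n¹⁰) is the tightest (largest valid bound).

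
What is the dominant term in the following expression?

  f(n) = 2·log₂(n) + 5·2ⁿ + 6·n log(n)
5·2ⁿ

Looking at each term:
  - 2·log₂(n) is O(log n)
  - 5·2ⁿ is O(2ⁿ)
  - 6·n log(n) is O(n log n)

The term 5·2ⁿ (O(2ⁿ)) grows fastest and dominates all others.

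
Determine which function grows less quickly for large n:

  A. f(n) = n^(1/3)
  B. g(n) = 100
B

f(n) = n^(1/3) is O(n^(1/3)), while g(n) = 100 is O(1).
Since O(1) grows slower than O(n^(1/3)), g(n) is dominated.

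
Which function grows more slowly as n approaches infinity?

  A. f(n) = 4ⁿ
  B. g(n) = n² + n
B

f(n) = 4ⁿ is O(4ⁿ), while g(n) = n² + n is O(n²).
Since O(n²) grows slower than O(4ⁿ), g(n) is dominated.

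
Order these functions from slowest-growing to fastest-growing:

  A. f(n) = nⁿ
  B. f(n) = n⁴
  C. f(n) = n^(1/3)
C < B < A

Comparing growth rates:
C = n^(1/3) is O(n^(1/3))
B = n⁴ is O(n⁴)
A = nⁿ is O(nⁿ)

Therefore, the order from slowest to fastest is: C < B < A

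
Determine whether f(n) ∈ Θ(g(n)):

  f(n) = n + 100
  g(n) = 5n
True

f(n) = n + 100 and g(n) = 5n are both O(n).
Since they have the same asymptotic growth rate, f(n) = Θ(g(n)) is true.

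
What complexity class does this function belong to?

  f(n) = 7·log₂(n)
O(log n)

The dominant term in 7·log₂(n) is 7·log₂(n), which is Θ(log n).
Constants are absorbed, so the tightest bound is O(log n).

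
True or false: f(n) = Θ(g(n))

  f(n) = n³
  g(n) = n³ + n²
True

f(n) = n³ and g(n) = n³ + n² are both O(n³).
Since they have the same asymptotic growth rate, f(n) = Θ(g(n)) is true.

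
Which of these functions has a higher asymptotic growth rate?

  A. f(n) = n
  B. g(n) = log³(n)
A

f(n) = n is O(n), while g(n) = log³(n) is O(log³ n).
Since O(n) grows faster than O(log³ n), f(n) dominates.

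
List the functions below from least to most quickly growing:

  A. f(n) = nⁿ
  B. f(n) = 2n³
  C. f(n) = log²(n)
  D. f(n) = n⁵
C < B < D < A

Comparing growth rates:
C = log²(n) is O(log² n)
B = 2n³ is O(n³)
D = n⁵ is O(n⁵)
A = nⁿ is O(nⁿ)

Therefore, the order from slowest to fastest is: C < B < D < A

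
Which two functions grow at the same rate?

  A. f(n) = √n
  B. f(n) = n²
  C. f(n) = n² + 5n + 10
B and C

Examining each function:
  A. √n is O(√n)
  B. n² is O(n²)
  C. n² + 5n + 10 is O(n²)

Functions B and C both have the same complexity class.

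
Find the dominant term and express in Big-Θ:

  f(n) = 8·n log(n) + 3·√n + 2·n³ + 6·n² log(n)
Θ(n³)

Order the terms by growth rate: 3·√n ≺ 8·n log(n) ≺ 6·n² log(n) ≺ 2·n³.
The fastest-growing term 2·n³ dominates as n → ∞; dropping its constant factor gives Θ(n³).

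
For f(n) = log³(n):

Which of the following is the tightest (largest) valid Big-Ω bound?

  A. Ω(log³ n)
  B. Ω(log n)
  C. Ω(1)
A

f(n) = log³(n) is Ω(log³ n).
All listed options are valid Big-Ω bounds (lower bounds),
but Ω(log³ n) is the tightest (largest valid bound).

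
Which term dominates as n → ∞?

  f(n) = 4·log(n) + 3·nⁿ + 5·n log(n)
3·nⁿ

Looking at each term:
  - 4·log(n) is O(log n)
  - 3·nⁿ is O(nⁿ)
  - 5·n log(n) is O(n log n)

The term 3·nⁿ (O(nⁿ)) grows fastest and dominates all others.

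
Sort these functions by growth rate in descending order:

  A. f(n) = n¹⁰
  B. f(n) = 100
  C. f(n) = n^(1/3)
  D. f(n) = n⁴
A > D > C > B

Comparing growth rates:
A = n¹⁰ is O(n¹⁰)
D = n⁴ is O(n⁴)
C = n^(1/3) is O(n^(1/3))
B = 100 is O(1)

Therefore, the order from fastest to slowest is: A > D > C > B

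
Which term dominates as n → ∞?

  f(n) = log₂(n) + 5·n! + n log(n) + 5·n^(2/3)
5·n!

Looking at each term:
  - log₂(n) is O(log n)
  - 5·n! is O(n!)
  - n log(n) is O(n log n)
  - 5·n^(2/3) is O(n^(2/3))

The term 5·n! (O(n!)) grows fastest and dominates all others.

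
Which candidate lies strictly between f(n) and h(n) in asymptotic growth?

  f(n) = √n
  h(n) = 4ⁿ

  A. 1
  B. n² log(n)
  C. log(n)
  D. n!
B

We need g(n) with √n = o(g(n)) and g(n) = o(4ⁿ), i.e. O(√n) ≺ g ≺ O(4ⁿ).
Check each option:
  A. 1 — O(1) does not grow strictly faster than f(n)
  B. n² log(n) — O(n² log n) is strictly between O(√n) and O(4ⁿ) ✓
  C. log(n) — O(log n) does not grow strictly faster than f(n)
  D. n! — O(n!) does not grow strictly slower than h(n)

Only option B (n² log(n)) lies strictly between.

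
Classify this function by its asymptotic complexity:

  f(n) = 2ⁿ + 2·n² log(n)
O(2ⁿ)

The dominant term in 2ⁿ + 2·n² log(n) is 2ⁿ, which is Θ(2ⁿ).
Lower-order terms (2·n² log(n)) are asymptotically negligible.
Constants are absorbed, so the tightest bound is O(2ⁿ).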